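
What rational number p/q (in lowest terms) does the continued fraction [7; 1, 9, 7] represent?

561/71

Compute successive convergents:
a_0 = 7: 7/1
a_1 = 1: 8/1
a_2 = 9: 79/10
a_3 = 7: 561/71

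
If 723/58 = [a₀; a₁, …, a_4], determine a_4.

3

723 ÷ 58 → quotient 12, remainder 27
58 ÷ 27 → quotient 2, remainder 4
27 ÷ 4 → quotient 6, remainder 3
4 ÷ 3 → quotient 1, remainder 1
3 ÷ 1 → quotient 3, remainder 0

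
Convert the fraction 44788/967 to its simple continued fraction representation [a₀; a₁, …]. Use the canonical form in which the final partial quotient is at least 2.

Apply division with remainder until the remainder is 0:
44788 ÷ 967 → quotient 46, remainder 306
967 ÷ 306 → quotient 3, remainder 49
306 ÷ 49 → quotient 6, remainder 12
49 ÷ 12 → quotient 4, remainder 1
12 ÷ 1 → quotient 12, remainder 0

[46; 3, 6, 4, 12]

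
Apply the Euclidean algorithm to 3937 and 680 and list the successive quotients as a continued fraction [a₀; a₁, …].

[5; 1, 3, 1, 3, 11, 1, 2]

Repeatedly divide and take the remainder:
3937 ÷ 680 → quotient 5, remainder 537
680 ÷ 537 → quotient 1, remainder 143
537 ÷ 143 → quotient 3, remainder 108
143 ÷ 108 → quotient 1, remainder 35
108 ÷ 35 → quotient 3, remainder 3
35 ÷ 3 → quotient 11, remainder 2
3 ÷ 2 → quotient 1, remainder 1
2 ÷ 1 → quotient 2, remainder 0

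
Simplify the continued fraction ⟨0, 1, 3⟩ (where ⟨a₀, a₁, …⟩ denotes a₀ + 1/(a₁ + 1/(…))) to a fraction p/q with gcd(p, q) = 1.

Work from the innermost term outward:
Start with 3.
1 + 1/(3/1) = 1 + 1/3 = 4/3
0 + 1/(4/3) = 0 + 3/4 = 3/4

3/4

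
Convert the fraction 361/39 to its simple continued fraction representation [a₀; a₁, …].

[9; 3, 1, 9]

361 ÷ 39 → quotient 9, remainder 10
39 ÷ 10 → quotient 3, remainder 9
10 ÷ 9 → quotient 1, remainder 1
9 ÷ 1 → quotient 9, remainder 0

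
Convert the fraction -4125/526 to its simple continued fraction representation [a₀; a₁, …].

[-8; 6, 2, 1, 27]

Repeatedly divide and take the remainder:
-4125 ÷ 526 → quotient -8, remainder 83
526 ÷ 83 → quotient 6, remainder 28
83 ÷ 28 → quotient 2, remainder 27
28 ÷ 27 → quotient 1, remainder 1
27 ÷ 1 → quotient 27, remainder 0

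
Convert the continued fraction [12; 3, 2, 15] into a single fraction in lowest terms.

1327/108

a_0 = 12: 12/1
a_1 = 3: 37/3
a_2 = 2: 86/7
a_3 = 15: 1327/108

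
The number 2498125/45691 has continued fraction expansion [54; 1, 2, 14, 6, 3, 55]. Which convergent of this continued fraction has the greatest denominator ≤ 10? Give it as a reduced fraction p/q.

List convergents until the denominator exceeds the bound:
a_0 = 54: 54/1  (≤ bound)
a_1 = 1: 55/1  (≤ bound)
a_2 = 2: 164/3  (≤ bound)
a_3 = 14: 2351/43  (> 10, stop)

164/3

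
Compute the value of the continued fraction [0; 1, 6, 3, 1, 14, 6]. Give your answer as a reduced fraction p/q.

2239/2597

a_0 = 0: 0/1
a_1 = 1: 1/1
a_2 = 6: 6/7
a_3 = 3: 19/22
a_4 = 1: 25/29
a_5 = 14: 369/428
a_6 = 6: 2239/2597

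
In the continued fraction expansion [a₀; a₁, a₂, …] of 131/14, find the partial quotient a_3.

4

⌊131/14⌋ = 9, remainder 5
⌊14/5⌋ = 2, remainder 4
⌊5/4⌋ = 1, remainder 1
⌊4/1⌋ = 4, remainder 0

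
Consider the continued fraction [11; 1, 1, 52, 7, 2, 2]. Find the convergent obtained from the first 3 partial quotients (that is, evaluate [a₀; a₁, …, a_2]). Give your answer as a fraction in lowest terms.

23/2

a_0 = 11: 11/1
a_1 = 1: 12/1
a_2 = 1: 23/2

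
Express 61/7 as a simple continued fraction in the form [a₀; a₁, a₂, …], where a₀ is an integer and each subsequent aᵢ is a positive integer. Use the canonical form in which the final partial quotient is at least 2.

⌊61/7⌋ = 8, remainder 5
⌊7/5⌋ = 1, remainder 2
⌊5/2⌋ = 2, remainder 1
⌊2/1⌋ = 2, remainder 0

[8; 1, 2, 2]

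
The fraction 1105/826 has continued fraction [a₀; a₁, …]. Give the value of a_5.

Run the Euclidean algorithm, recording each quotient:
1105 ÷ 826 → quotient 1, remainder 279
826 ÷ 279 → quotient 2, remainder 268
279 ÷ 268 → quotient 1, remainder 11
268 ÷ 11 → quotient 24, remainder 4
11 ÷ 4 → quotient 2, remainder 3
4 ÷ 3 → quotient 1, remainder 1

1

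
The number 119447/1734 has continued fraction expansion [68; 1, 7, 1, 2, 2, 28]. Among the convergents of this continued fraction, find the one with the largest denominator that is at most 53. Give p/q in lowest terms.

1791/26

a_0 = 68: 68/1  (≤ bound)
a_1 = 1: 69/1  (≤ bound)
a_2 = 7: 551/8  (≤ bound)
a_3 = 1: 620/9  (≤ bound)
a_4 = 2: 1791/26  (≤ bound)
a_5 = 2: 4202/61  (> 53, stop)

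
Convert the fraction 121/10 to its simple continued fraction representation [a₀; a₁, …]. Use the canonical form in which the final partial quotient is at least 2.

[12; 10]

Run the Euclidean algorithm, recording each quotient:
121 = 12·10 + 1, so a_0 = 12
10 = 10·1 + 0, so a_1 = 10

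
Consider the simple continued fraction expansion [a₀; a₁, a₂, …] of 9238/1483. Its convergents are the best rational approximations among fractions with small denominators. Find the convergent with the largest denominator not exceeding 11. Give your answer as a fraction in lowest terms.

List convergents until the denominator exceeds the bound:
a_0 = 6: 6/1  (≤ bound)
a_1 = 4: 25/4  (≤ bound)
a_2 = 2: 56/9  (≤ bound)
a_3 = 1: 81/13  (> 11, stop)

56/9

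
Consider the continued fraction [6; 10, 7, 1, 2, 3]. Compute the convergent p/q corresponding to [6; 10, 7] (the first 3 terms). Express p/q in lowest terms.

a_0 = 6: 6/1
a_1 = 10: 61/10
a_2 = 7: 433/71

433/71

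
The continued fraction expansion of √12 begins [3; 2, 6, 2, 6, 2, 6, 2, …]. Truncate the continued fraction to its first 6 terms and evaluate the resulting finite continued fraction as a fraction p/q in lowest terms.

1351/390

a_0 = 3: 3/1
a_1 = 2: 7/2
a_2 = 6: 45/13
a_3 = 2: 97/28
a_4 = 6: 627/181
a_5 = 2: 1351/390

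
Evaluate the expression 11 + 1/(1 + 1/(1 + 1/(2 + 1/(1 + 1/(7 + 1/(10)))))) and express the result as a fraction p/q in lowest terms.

6331/547

Use the convergent recurrence hₖ = aₖ·hₖ₋₁ + hₖ₋₂ (and likewise for the denominators kₖ):
a_0 = 11: 11/1
a_1 = 1: 12/1
a_2 = 1: 23/2
a_3 = 2: 58/5
a_4 = 1: 81/7
a_5 = 7: 625/54
a_6 = 10: 6331/547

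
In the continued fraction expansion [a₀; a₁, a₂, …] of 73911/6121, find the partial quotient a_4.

Run the Euclidean algorithm, recording each quotient:
73911 = 12·6121 + 459, so a_0 = 12
6121 = 13·459 + 154, so a_1 = 13
459 = 2·154 + 151, so a_2 = 2
154 = 1·151 + 3, so a_3 = 1
151 = 50·3 + 1, so a_4 = 50

50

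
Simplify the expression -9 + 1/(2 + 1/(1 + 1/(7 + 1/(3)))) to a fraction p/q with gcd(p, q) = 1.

a_0 = -9: -9/1
a_1 = 2: -17/2
a_2 = 1: -26/3
a_3 = 7: -199/23
a_4 = 3: -623/72

-623/72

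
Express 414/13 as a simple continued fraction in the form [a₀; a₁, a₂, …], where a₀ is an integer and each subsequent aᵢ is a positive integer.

[31; 1, 5, 2]

⌊414/13⌋ = 31, remainder 11
⌊13/11⌋ = 1, remainder 2
⌊11/2⌋ = 5, remainder 1
⌊2/1⌋ = 2, remainder 0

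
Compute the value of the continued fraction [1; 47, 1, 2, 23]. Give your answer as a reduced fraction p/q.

Start with 23.
2 + 1/(23/1) = 2 + 1/23 = 47/23
1 + 1/(47/23) = 1 + 23/47 = 70/47
47 + 1/(70/47) = 47 + 47/70 = 3337/70
1 + 1/(3337/70) = 1 + 70/3337 = 3407/3337

3407/3337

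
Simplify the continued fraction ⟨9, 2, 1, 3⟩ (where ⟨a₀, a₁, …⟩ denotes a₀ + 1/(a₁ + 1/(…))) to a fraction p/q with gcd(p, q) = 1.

103/11

Start with 3.
1 + 1/(3/1) = 1 + 1/3 = 4/3
2 + 1/(4/3) = 2 + 3/4 = 11/4
9 + 1/(11/4) = 9 + 4/11 = 103/11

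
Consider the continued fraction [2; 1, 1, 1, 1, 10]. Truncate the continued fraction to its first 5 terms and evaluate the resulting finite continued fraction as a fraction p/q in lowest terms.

13/5

Work from the innermost term outward:
Start with 1.
1 + 1/(1/1) = 1 + 1/1 = 2/1
1 + 1/(2/1) = 1 + 1/2 = 3/2
1 + 1/(3/2) = 1 + 2/3 = 5/3
2 + 1/(5/3) = 2 + 3/5 = 13/5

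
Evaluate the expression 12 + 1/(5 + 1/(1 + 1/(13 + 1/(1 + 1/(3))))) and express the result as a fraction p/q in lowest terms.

Collapse the nested fraction from the inside out:
Start with 3.
1 + 1/(3/1) = 1 + 1/3 = 4/3
13 + 1/(4/3) = 13 + 3/4 = 55/4
1 + 1/(55/4) = 1 + 4/55 = 59/55
5 + 1/(59/55) = 5 + 55/59 = 350/59
12 + 1/(350/59) = 12 + 59/350 = 4259/350

4259/350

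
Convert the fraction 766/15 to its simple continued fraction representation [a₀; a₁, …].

[51; 15]

Apply division with remainder until the remainder is 0:
766 ÷ 15 → quotient 51, remainder 1
15 ÷ 1 → quotient 15, remainder 0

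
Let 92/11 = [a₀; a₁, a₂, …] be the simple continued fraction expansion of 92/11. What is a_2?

1

92 ÷ 11 → quotient 8, remainder 4
11 ÷ 4 → quotient 2, remainder 3
4 ÷ 3 → quotient 1, remainder 1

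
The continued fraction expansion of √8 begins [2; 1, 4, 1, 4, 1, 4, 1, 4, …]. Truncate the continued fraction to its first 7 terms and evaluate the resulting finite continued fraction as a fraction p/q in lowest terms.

Collapse the nested fraction from the inside out:
Start with 4.
1 + 1/(4/1) = 1 + 1/4 = 5/4
4 + 1/(5/4) = 4 + 4/5 = 24/5
1 + 1/(24/5) = 1 + 5/24 = 29/24
4 + 1/(29/24) = 4 + 24/29 = 140/29
1 + 1/(140/29) = 1 + 29/140 = 169/140
2 + 1/(169/140) = 2 + 140/169 = 478/169

478/169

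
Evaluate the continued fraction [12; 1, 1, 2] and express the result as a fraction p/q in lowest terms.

63/5

Build up convergents one term at a time:
a_0 = 12: 12/1
a_1 = 1: 13/1
a_2 = 1: 25/2
a_3 = 2: 63/5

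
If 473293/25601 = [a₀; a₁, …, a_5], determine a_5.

Repeatedly divide and take the remainder:
⌊473293/25601⌋ = 18, remainder 12475
⌊25601/12475⌋ = 2, remainder 651
⌊12475/651⌋ = 19, remainder 106
⌊651/106⌋ = 6, remainder 15
⌊106/15⌋ = 7, remainder 1
⌊15/1⌋ = 15, remainder 0

15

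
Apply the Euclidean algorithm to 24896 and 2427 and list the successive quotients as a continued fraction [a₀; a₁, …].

24896 ÷ 2427 → quotient 10, remainder 626
2427 ÷ 626 → quotient 3, remainder 549
626 ÷ 549 → quotient 1, remainder 77
549 ÷ 77 → quotient 7, remainder 10
77 ÷ 10 → quotient 7, remainder 7
10 ÷ 7 → quotient 1, remainder 3
7 ÷ 3 → quotient 2, remainder 1
3 ÷ 1 → quotient 3, remainder 0

[10; 3, 1, 7, 7, 1, 2, 3]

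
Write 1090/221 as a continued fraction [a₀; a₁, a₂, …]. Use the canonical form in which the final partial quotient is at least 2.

[4; 1, 13, 1, 2, 1, 3]

1090 = 4·221 + 206, so a_0 = 4
221 = 1·206 + 15, so a_1 = 1
206 = 13·15 + 11, so a_2 = 13
15 = 1·11 + 4, so a_3 = 1
11 = 2·4 + 3, so a_4 = 2
4 = 1·3 + 1, so a_5 = 1
3 = 3·1 + 0, so a_6 = 3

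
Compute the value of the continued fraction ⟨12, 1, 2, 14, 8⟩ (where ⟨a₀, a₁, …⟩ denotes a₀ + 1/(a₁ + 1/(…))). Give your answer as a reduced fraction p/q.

Start with 8.
14 + 1/(8/1) = 14 + 1/8 = 113/8
2 + 1/(113/8) = 2 + 8/113 = 234/113
1 + 1/(234/113) = 1 + 113/234 = 347/234
12 + 1/(347/234) = 12 + 234/347 = 4398/347

4398/347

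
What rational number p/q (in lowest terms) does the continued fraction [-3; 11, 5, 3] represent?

-521/179

a_0 = -3: -3/1
a_1 = 11: -32/11
a_2 = 5: -163/56
a_3 = 3: -521/179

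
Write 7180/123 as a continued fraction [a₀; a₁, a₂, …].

Apply division with remainder until the remainder is 0:
⌊7180/123⌋ = 58, remainder 46
⌊123/46⌋ = 2, remainder 31
⌊46/31⌋ = 1, remainder 15
⌊31/15⌋ = 2, remainder 1
⌊15/1⌋ = 15, remainder 0

[58; 2, 1, 2, 15]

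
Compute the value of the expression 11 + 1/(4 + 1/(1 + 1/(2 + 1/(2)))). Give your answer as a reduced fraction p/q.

370/33

Compute successive convergents:
a_0 = 11: 11/1
a_1 = 4: 45/4
a_2 = 1: 56/5
a_3 = 2: 157/14
a_4 = 2: 370/33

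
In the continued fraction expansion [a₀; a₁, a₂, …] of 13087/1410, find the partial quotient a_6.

Repeatedly divide and take the remainder:
⌊13087/1410⌋ = 9, remainder 397
⌊1410/397⌋ = 3, remainder 219
⌊397/219⌋ = 1, remainder 178
⌊219/178⌋ = 1, remainder 41
⌊178/41⌋ = 4, remainder 14
⌊41/14⌋ = 2, remainder 13
⌊14/13⌋ = 1, remainder 1

1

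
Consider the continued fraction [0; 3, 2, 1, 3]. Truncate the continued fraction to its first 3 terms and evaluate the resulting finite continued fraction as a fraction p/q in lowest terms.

2/7

Work from the innermost term outward:
Start with 2.
3 + 1/(2/1) = 3 + 1/2 = 7/2
0 + 1/(7/2) = 0 + 2/7 = 2/7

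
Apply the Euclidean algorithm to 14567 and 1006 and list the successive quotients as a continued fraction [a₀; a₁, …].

Apply division with remainder until the remainder is 0:
14567 = 14·1006 + 483, so a_0 = 14
1006 = 2·483 + 40, so a_1 = 2
483 = 12·40 + 3, so a_2 = 12
40 = 13·3 + 1, so a_3 = 13
3 = 3·1 + 0, so a_4 = 3

[14; 2, 12, 13, 3]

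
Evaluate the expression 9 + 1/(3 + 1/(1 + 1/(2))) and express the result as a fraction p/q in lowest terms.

Collapse the nested fraction from the inside out:
Start with 2.
1 + 1/(2/1) = 1 + 1/2 = 3/2
3 + 1/(3/2) = 3 + 2/3 = 11/3
9 + 1/(11/3) = 9 + 3/11 = 102/11

102/11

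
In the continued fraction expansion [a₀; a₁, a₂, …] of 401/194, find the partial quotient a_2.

1

Apply division with remainder until the remainder is 0:
⌊401/194⌋ = 2, remainder 13
⌊194/13⌋ = 14, remainder 12
⌊13/12⌋ = 1, remainder 1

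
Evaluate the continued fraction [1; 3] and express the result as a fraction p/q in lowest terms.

4/3

Compute successive convergents:
a_0 = 1: 1/1
a_1 = 3: 4/3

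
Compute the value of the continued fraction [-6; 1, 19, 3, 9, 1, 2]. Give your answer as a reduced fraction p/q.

-9235/1829

Start with 2.
1 + 1/(2/1) = 1 + 1/2 = 3/2
9 + 1/(3/2) = 9 + 2/3 = 29/3
3 + 1/(29/3) = 3 + 3/29 = 90/29
19 + 1/(90/29) = 19 + 29/90 = 1739/90
1 + 1/(1739/90) = 1 + 90/1739 = 1829/1739
-6 + 1/(1829/1739) = -6 + 1739/1829 = -9235/1829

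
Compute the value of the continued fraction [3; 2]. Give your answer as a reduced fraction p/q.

Work from the innermost term outward:
Start with 2.
3 + 1/(2/1) = 3 + 1/2 = 7/2

7/2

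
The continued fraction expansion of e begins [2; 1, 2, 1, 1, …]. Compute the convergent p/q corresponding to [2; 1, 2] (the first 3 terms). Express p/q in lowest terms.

8/3

a_0 = 2: 2/1
a_1 = 1: 3/1
a_2 = 2: 8/3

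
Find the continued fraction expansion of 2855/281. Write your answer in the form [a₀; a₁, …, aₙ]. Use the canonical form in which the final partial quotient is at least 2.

[10; 6, 4, 11]

2855 ÷ 281 → quotient 10, remainder 45
281 ÷ 45 → quotient 6, remainder 11
45 ÷ 11 → quotient 4, remainder 1
11 ÷ 1 → quotient 11, remainder 0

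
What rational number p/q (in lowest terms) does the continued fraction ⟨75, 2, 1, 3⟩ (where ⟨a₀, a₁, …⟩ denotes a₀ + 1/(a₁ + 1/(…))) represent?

Start with 3.
1 + 1/(3/1) = 1 + 1/3 = 4/3
2 + 1/(4/3) = 2 + 3/4 = 11/4
75 + 1/(11/4) = 75 + 4/11 = 829/11

829/11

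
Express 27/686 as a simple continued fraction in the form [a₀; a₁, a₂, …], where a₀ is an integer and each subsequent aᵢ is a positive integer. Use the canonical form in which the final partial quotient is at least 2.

27 = 0·686 + 27, so a_0 = 0
686 = 25·27 + 11, so a_1 = 25
27 = 2·11 + 5, so a_2 = 2
11 = 2·5 + 1, so a_3 = 2
5 = 5·1 + 0, so a_4 = 5

[0; 25, 2, 2, 5]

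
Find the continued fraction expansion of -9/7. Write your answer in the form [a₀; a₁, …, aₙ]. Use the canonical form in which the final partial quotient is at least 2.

-9 ÷ 7 → quotient -2, remainder 5
7 ÷ 5 → quotient 1, remainder 2
5 ÷ 2 → quotient 2, remainder 1
2 ÷ 1 → quotient 2, remainder 0

[-2; 1, 2, 2]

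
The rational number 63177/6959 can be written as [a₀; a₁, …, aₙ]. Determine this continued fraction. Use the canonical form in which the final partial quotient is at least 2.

[9; 12, 1, 2, 1, 12, 1, 9]

63177 ÷ 6959 → quotient 9, remainder 546
6959 ÷ 546 → quotient 12, remainder 407
546 ÷ 407 → quotient 1, remainder 139
407 ÷ 139 → quotient 2, remainder 129
139 ÷ 129 → quotient 1, remainder 10
129 ÷ 10 → quotient 12, remainder 9
10 ÷ 9 → quotient 1, remainder 1
9 ÷ 1 → quotient 9, remainder 0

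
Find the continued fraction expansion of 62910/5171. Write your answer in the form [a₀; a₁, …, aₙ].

[12; 6, 37, 3, 3, 2]

62910 ÷ 5171 → quotient 12, remainder 858
5171 ÷ 858 → quotient 6, remainder 23
858 ÷ 23 → quotient 37, remainder 7
23 ÷ 7 → quotient 3, remainder 2
7 ÷ 2 → quotient 3, remainder 1
2 ÷ 1 → quotient 2, remainder 0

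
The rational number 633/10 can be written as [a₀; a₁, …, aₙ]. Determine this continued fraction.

[63; 3, 3]

633 = 63·10 + 3, so a_0 = 63
10 = 3·3 + 1, so a_1 = 3
3 = 3·1 + 0, so a_2 = 3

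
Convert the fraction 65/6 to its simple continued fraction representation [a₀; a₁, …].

Run the Euclidean algorithm, recording each quotient:
65 = 10·6 + 5, so a_0 = 10
6 = 1·5 + 1, so a_1 = 1
5 = 5·1 + 0, so a_2 = 5

[10; 1, 5]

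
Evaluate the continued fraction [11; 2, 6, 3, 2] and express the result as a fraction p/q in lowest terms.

1089/95

Starting at the tail and folding back:
Start with 2.
3 + 1/(2/1) = 3 + 1/2 = 7/2
6 + 1/(7/2) = 6 + 2/7 = 44/7
2 + 1/(44/7) = 2 + 7/44 = 95/44
11 + 1/(95/44) = 11 + 44/95 = 1089/95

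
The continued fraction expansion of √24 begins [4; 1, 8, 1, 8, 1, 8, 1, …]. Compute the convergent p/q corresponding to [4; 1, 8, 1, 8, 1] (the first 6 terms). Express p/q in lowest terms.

Work from the innermost term outward:
Start with 1.
8 + 1/(1/1) = 8 + 1/1 = 9/1
1 + 1/(9/1) = 1 + 1/9 = 10/9
8 + 1/(10/9) = 8 + 9/10 = 89/10
1 + 1/(89/10) = 1 + 10/89 = 99/89
4 + 1/(99/89) = 4 + 89/99 = 485/99

485/99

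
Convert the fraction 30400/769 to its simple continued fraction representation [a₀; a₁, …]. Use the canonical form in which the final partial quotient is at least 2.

[39; 1, 1, 7, 2, 1, 7, 2]

Run the Euclidean algorithm, recording each quotient:
⌊30400/769⌋ = 39, remainder 409
⌊769/409⌋ = 1, remainder 360
⌊409/360⌋ = 1, remainder 49
⌊360/49⌋ = 7, remainder 17
⌊49/17⌋ = 2, remainder 15
⌊17/15⌋ = 1, remainder 2
⌊15/2⌋ = 7, remainder 1
⌊2/1⌋ = 2, remainder 0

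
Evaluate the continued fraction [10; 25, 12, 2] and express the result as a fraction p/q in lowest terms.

Work from the innermost term outward:
Start with 2.
12 + 1/(2/1) = 12 + 1/2 = 25/2
25 + 1/(25/2) = 25 + 2/25 = 627/25
10 + 1/(627/25) = 10 + 25/627 = 6295/627

6295/627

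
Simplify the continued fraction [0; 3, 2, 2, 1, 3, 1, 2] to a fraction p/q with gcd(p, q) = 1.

92/315

Start with 2.
1 + 1/(2/1) = 1 + 1/2 = 3/2
3 + 1/(3/2) = 3 + 2/3 = 11/3
1 + 1/(11/3) = 1 + 3/11 = 14/11
2 + 1/(14/11) = 2 + 11/14 = 39/14
2 + 1/(39/14) = 2 + 14/39 = 92/39
3 + 1/(92/39) = 3 + 39/92 = 315/92
0 + 1/(315/92) = 0 + 92/315 = 92/315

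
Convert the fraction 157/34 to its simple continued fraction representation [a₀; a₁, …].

[4; 1, 1, 1, 1, 1, 1, 2]

Run the Euclidean algorithm, recording each quotient:
157 = 4·34 + 21, so a_0 = 4
34 = 1·21 + 13, so a_1 = 1
21 = 1·13 + 8, so a_2 = 1
13 = 1·8 + 5, so a_3 = 1
8 = 1·5 + 3, so a_4 = 1
5 = 1·3 + 2, so a_5 = 1
3 = 1·2 + 1, so a_6 = 1
2 = 2·1 + 0, so a_7 = 2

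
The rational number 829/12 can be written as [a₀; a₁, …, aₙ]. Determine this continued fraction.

[69; 12]

Apply division with remainder until the remainder is 0:
829 = 69·12 + 1, so a_0 = 69
12 = 12·1 + 0, so a_1 = 12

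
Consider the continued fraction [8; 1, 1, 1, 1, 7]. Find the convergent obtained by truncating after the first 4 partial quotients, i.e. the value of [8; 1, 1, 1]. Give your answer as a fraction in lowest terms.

26/3

a_0 = 8: 8/1
a_1 = 1: 9/1
a_2 = 1: 17/2
a_3 = 1: 26/3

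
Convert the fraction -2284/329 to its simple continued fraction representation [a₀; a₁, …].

[-7; 17, 3, 6]

Apply division with remainder until the remainder is 0:
-2284 ÷ 329 → quotient -7, remainder 19
329 ÷ 19 → quotient 17, remainder 6
19 ÷ 6 → quotient 3, remainder 1
6 ÷ 1 → quotient 6, remainder 0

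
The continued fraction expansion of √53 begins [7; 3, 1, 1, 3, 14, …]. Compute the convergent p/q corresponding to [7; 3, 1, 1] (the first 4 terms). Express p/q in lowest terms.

51/7

Start with 1.
1 + 1/(1/1) = 1 + 1/1 = 2/1
3 + 1/(2/1) = 3 + 1/2 = 7/2
7 + 1/(7/2) = 7 + 2/7 = 51/7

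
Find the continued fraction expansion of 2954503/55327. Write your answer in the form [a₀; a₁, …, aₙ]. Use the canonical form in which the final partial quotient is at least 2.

2954503 ÷ 55327 → quotient 53, remainder 22172
55327 ÷ 22172 → quotient 2, remainder 10983
22172 ÷ 10983 → quotient 2, remainder 206
10983 ÷ 206 → quotient 53, remainder 65
206 ÷ 65 → quotient 3, remainder 11
65 ÷ 11 → quotient 5, remainder 10
11 ÷ 10 → quotient 1, remainder 1
10 ÷ 1 → quotient 10, remainder 0

[53; 2, 2, 53, 3, 5, 1, 10]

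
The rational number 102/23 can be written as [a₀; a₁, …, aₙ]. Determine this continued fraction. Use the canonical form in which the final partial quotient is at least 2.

[4; 2, 3, 3]

⌊102/23⌋ = 4, remainder 10
⌊23/10⌋ = 2, remainder 3
⌊10/3⌋ = 3, remainder 1
⌊3/1⌋ = 3, remainder 0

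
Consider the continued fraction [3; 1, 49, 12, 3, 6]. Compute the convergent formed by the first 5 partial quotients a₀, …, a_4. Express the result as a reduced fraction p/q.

Collapse the nested fraction from the inside out:
Start with 3.
12 + 1/(3/1) = 12 + 1/3 = 37/3
49 + 1/(37/3) = 49 + 3/37 = 1816/37
1 + 1/(1816/37) = 1 + 37/1816 = 1853/1816
3 + 1/(1853/1816) = 3 + 1816/1853 = 7375/1853

7375/1853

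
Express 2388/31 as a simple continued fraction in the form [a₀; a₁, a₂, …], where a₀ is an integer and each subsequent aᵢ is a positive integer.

[77; 31]

2388 ÷ 31 → quotient 77, remainder 1
31 ÷ 1 → quotient 31, remainder 0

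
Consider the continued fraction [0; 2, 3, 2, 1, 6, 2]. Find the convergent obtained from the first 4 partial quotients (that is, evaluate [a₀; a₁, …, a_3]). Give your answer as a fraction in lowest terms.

Work from the innermost term outward:
Start with 2.
3 + 1/(2/1) = 3 + 1/2 = 7/2
2 + 1/(7/2) = 2 + 2/7 = 16/7
0 + 1/(16/7) = 0 + 7/16 = 7/16

7/16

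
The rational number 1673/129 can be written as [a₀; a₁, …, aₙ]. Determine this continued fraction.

Repeatedly divide and take the remainder:
1673 ÷ 129 → quotient 12, remainder 125
129 ÷ 125 → quotient 1, remainder 4
125 ÷ 4 → quotient 31, remainder 1
4 ÷ 1 → quotient 4, remainder 0

[12; 1, 31, 4]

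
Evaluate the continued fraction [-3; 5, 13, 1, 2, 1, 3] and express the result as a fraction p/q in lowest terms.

a_0 = -3: -3/1
a_1 = 5: -14/5
a_2 = 13: -185/66
a_3 = 1: -199/71
a_4 = 2: -583/208
a_5 = 1: -782/279
a_6 = 3: -2929/1045

-2929/1045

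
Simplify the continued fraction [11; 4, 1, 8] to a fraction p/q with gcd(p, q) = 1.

493/44

Start with 8.
1 + 1/(8/1) = 1 + 1/8 = 9/8
4 + 1/(9/8) = 4 + 8/9 = 44/9
11 + 1/(44/9) = 11 + 9/44 = 493/44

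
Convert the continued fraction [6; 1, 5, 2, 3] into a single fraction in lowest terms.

308/45

Build up convergents one term at a time:
a_0 = 6: 6/1
a_1 = 1: 7/1
a_2 = 5: 41/6
a_3 = 2: 89/13
a_4 = 3: 308/45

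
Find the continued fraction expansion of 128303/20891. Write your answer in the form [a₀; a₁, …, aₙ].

[6; 7, 15, 2, 2, 38]

128303 ÷ 20891 → quotient 6, remainder 2957
20891 ÷ 2957 → quotient 7, remainder 192
2957 ÷ 192 → quotient 15, remainder 77
192 ÷ 77 → quotient 2, remainder 38
77 ÷ 38 → quotient 2, remainder 1
38 ÷ 1 → quotient 38, remainder 0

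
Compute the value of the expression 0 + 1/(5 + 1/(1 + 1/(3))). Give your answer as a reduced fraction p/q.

a_0 = 0: 0/1
a_1 = 5: 1/5
a_2 = 1: 1/6
a_3 = 3: 4/23

4/23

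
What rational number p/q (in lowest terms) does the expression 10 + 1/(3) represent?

31/3

a_0 = 10: 10/1
a_1 = 3: 31/3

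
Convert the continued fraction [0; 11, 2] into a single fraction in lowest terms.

2/23

Compute successive convergents:
a_0 = 0: 0/1
a_1 = 11: 1/11
a_2 = 2: 2/23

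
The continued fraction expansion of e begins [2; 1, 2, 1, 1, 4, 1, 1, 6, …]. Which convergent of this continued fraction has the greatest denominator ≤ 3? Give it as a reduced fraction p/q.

a_0 = 2: 2/1  (≤ bound)
a_1 = 1: 3/1  (≤ bound)
a_2 = 2: 8/3  (≤ bound)
a_3 = 1: 11/4  (> 3, stop)

8/3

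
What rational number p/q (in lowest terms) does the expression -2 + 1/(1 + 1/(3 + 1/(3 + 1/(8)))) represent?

-133/108

Start with 8.
3 + 1/(8/1) = 3 + 1/8 = 25/8
3 + 1/(25/8) = 3 + 8/25 = 83/25
1 + 1/(83/25) = 1 + 25/83 = 108/83
-2 + 1/(108/83) = -2 + 83/108 = -133/108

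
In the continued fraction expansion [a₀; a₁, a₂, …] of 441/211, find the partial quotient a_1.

⌊441/211⌋ = 2, remainder 19
⌊211/19⌋ = 11, remainder 2

11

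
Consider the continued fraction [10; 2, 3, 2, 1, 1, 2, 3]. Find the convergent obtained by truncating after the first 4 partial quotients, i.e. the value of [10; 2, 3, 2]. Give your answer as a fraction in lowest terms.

Build up convergents one term at a time:
a_0 = 10: 10/1
a_1 = 2: 21/2
a_2 = 3: 73/7
a_3 = 2: 167/16

167/16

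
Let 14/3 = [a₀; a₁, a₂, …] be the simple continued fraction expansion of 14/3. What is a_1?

⌊14/3⌋ = 4, remainder 2
⌊3/2⌋ = 1, remainder 1

1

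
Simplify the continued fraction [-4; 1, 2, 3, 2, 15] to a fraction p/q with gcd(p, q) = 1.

a_0 = -4: -4/1
a_1 = 1: -3/1
a_2 = 2: -10/3
a_3 = 3: -33/10
a_4 = 2: -76/23
a_5 = 15: -1173/355

-1173/355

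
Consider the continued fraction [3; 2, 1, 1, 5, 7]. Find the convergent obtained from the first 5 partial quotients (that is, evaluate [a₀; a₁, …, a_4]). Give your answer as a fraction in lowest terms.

Start with 5.
1 + 1/(5/1) = 1 + 1/5 = 6/5
1 + 1/(6/5) = 1 + 5/6 = 11/6
2 + 1/(11/6) = 2 + 6/11 = 28/11
3 + 1/(28/11) = 3 + 11/28 = 95/28

95/28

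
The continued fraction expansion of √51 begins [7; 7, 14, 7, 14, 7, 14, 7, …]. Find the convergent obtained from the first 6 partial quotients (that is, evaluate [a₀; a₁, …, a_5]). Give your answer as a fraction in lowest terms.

499850/69993

Starting at the tail and folding back:
Start with 7.
14 + 1/(7/1) = 14 + 1/7 = 99/7
7 + 1/(99/7) = 7 + 7/99 = 700/99
14 + 1/(700/99) = 14 + 99/700 = 9899/700
7 + 1/(9899/700) = 7 + 700/9899 = 69993/9899
7 + 1/(69993/9899) = 7 + 9899/69993 = 499850/69993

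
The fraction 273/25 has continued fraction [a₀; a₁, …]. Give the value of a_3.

2

273 = 10·25 + 23, so a_0 = 10
25 = 1·23 + 2, so a_1 = 1
23 = 11·2 + 1, so a_2 = 11
2 = 2·1 + 0, so a_3 = 2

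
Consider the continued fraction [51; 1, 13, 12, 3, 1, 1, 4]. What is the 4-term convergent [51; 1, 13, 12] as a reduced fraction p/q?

8776/169

a_0 = 51: 51/1
a_1 = 1: 52/1
a_2 = 13: 727/14
a_3 = 12: 8776/169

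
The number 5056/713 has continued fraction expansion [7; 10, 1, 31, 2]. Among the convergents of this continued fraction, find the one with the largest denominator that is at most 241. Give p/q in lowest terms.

78/11

a_0 = 7: 7/1  (≤ bound)
a_1 = 10: 71/10  (≤ bound)
a_2 = 1: 78/11  (≤ bound)
a_3 = 31: 2489/351  (> 241, stop)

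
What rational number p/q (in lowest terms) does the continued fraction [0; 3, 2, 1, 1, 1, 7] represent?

61/206

a_0 = 0: 0/1
a_1 = 3: 1/3
a_2 = 2: 2/7
a_3 = 1: 3/10
a_4 = 1: 5/17
a_5 = 1: 8/27
a_6 = 7: 61/206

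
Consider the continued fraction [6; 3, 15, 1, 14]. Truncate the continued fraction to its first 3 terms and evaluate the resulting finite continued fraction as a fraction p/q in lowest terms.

291/46

Start with 15.
3 + 1/(15/1) = 3 + 1/15 = 46/15
6 + 1/(46/15) = 6 + 15/46 = 291/46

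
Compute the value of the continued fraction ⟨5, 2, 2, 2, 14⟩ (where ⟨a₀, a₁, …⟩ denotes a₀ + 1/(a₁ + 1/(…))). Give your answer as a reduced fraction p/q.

Collapse the nested fraction from the inside out:
Start with 14.
2 + 1/(14/1) = 2 + 1/14 = 29/14
2 + 1/(29/14) = 2 + 14/29 = 72/29
2 + 1/(72/29) = 2 + 29/72 = 173/72
5 + 1/(173/72) = 5 + 72/173 = 937/173

937/173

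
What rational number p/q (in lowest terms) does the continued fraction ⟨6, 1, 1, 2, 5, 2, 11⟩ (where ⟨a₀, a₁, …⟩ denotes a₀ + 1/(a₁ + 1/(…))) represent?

Start with 11.
2 + 1/(11/1) = 2 + 1/11 = 23/11
5 + 1/(23/11) = 5 + 11/23 = 126/23
2 + 1/(126/23) = 2 + 23/126 = 275/126
1 + 1/(275/126) = 1 + 126/275 = 401/275
1 + 1/(401/275) = 1 + 275/401 = 676/401
6 + 1/(676/401) = 6 + 401/676 = 4457/676

4457/676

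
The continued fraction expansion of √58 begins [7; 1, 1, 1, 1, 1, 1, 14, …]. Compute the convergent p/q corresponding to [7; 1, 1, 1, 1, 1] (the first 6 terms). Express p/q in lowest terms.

61/8

a_0 = 7: 7/1
a_1 = 1: 8/1
a_2 = 1: 15/2
a_3 = 1: 23/3
a_4 = 1: 38/5
a_5 = 1: 61/8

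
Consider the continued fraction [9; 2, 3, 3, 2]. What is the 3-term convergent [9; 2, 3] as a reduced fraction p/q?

Compute successive convergents:
a_0 = 9: 9/1
a_1 = 2: 19/2
a_2 = 3: 66/7

66/7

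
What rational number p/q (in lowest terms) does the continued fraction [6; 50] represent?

301/50

a_0 = 6: 6/1
a_1 = 50: 301/50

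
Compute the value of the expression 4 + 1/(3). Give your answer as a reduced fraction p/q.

Use the convergent recurrence hₖ = aₖ·hₖ₋₁ + hₖ₋₂ (and likewise for the denominators kₖ):
a_0 = 4: 4/1
a_1 = 3: 13/3

13/3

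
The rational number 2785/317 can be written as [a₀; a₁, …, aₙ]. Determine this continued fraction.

Run the Euclidean algorithm, recording each quotient:
2785 = 8·317 + 249, so a_0 = 8
317 = 1·249 + 68, so a_1 = 1
249 = 3·68 + 45, so a_2 = 3
68 = 1·45 + 23, so a_3 = 1
45 = 1·23 + 22, so a_4 = 1
23 = 1·22 + 1, so a_5 = 1
22 = 22·1 + 0, so a_6 = 22

[8; 1, 3, 1, 1, 1, 22]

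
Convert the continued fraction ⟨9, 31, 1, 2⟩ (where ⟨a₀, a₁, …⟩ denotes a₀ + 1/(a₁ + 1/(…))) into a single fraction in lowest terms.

Starting at the tail and folding back:
Start with 2.
1 + 1/(2/1) = 1 + 1/2 = 3/2
31 + 1/(3/2) = 31 + 2/3 = 95/3
9 + 1/(95/3) = 9 + 3/95 = 858/95

858/95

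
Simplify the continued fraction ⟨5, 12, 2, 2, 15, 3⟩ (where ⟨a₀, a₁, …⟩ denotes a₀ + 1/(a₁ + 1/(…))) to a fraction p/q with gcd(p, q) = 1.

a_0 = 5: 5/1
a_1 = 12: 61/12
a_2 = 2: 127/25
a_3 = 2: 315/62
a_4 = 15: 4852/955
a_5 = 3: 14871/2927

14871/2927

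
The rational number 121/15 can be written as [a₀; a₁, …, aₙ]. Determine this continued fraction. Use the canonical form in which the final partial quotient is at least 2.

[8; 15]

Repeatedly divide and take the remainder:
121 = 8·15 + 1, so a_0 = 8
15 = 15·1 + 0, so a_1 = 15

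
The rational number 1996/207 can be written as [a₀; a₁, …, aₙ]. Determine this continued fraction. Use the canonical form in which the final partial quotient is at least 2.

1996 ÷ 207 → quotient 9, remainder 133
207 ÷ 133 → quotient 1, remainder 74
133 ÷ 74 → quotient 1, remainder 59
74 ÷ 59 → quotient 1, remainder 15
59 ÷ 15 → quotient 3, remainder 14
15 ÷ 14 → quotient 1, remainder 1
14 ÷ 1 → quotient 14, remainder 0

[9; 1, 1, 1, 3, 1, 14]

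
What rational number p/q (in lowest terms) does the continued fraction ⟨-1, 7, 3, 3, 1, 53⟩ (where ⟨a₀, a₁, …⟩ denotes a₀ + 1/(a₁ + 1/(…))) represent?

-4409/5108

Start with 53.
1 + 1/(53/1) = 1 + 1/53 = 54/53
3 + 1/(54/53) = 3 + 53/54 = 215/54
3 + 1/(215/54) = 3 + 54/215 = 699/215
7 + 1/(699/215) = 7 + 215/699 = 5108/699
-1 + 1/(5108/699) = -1 + 699/5108 = -4409/5108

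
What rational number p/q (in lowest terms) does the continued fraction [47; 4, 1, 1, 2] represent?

1086/23

Use the convergent recurrence hₖ = aₖ·hₖ₋₁ + hₖ₋₂ (and likewise for the denominators kₖ):
a_0 = 47: 47/1
a_1 = 4: 189/4
a_2 = 1: 236/5
a_3 = 1: 425/9
a_4 = 2: 1086/23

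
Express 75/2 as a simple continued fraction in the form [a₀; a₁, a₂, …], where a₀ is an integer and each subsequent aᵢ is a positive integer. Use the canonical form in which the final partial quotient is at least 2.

Apply division with remainder until the remainder is 0:
75 = 37·2 + 1, so a_0 = 37
2 = 2·1 + 0, so a_1 = 2

[37; 2]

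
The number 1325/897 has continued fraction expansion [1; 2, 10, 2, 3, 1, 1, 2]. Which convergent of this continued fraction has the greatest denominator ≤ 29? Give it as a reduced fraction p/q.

a_0 = 1: 1/1  (≤ bound)
a_1 = 2: 3/2  (≤ bound)
a_2 = 10: 31/21  (≤ bound)
a_3 = 2: 65/44  (> 29, stop)

31/21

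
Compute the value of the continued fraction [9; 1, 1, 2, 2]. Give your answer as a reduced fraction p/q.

115/12

Starting at the tail and folding back:
Start with 2.
2 + 1/(2/1) = 2 + 1/2 = 5/2
1 + 1/(5/2) = 1 + 2/5 = 7/5
1 + 1/(7/5) = 1 + 5/7 = 12/7
9 + 1/(12/7) = 9 + 7/12 = 115/12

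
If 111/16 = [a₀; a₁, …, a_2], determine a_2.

Apply division with remainder until the remainder is 0:
⌊111/16⌋ = 6, remainder 15
⌊16/15⌋ = 1, remainder 1
⌊15/1⌋ = 15, remainder 0

15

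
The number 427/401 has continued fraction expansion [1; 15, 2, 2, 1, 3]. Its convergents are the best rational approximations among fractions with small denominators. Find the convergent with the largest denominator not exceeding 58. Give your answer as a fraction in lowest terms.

33/31

a_0 = 1: 1/1  (≤ bound)
a_1 = 15: 16/15  (≤ bound)
a_2 = 2: 33/31  (≤ bound)
a_3 = 2: 82/77  (> 58, stop)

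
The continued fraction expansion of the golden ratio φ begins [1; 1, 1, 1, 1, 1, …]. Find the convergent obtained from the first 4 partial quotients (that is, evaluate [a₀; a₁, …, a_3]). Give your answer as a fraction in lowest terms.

Use the convergent recurrence hₖ = aₖ·hₖ₋₁ + hₖ₋₂ (and likewise for the denominators kₖ):
a_0 = 1: 1/1
a_1 = 1: 2/1
a_2 = 1: 3/2
a_3 = 1: 5/3

5/3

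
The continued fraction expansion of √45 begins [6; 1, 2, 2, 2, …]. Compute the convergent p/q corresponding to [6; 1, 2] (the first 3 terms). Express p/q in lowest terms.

20/3

a_0 = 6: 6/1
a_1 = 1: 7/1
a_2 = 2: 20/3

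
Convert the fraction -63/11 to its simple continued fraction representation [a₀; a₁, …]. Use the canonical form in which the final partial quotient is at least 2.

Apply division with remainder until the remainder is 0:
-63 = -6·11 + 3, so a_0 = -6
11 = 3·3 + 2, so a_1 = 3
3 = 1·2 + 1, so a_2 = 1
2 = 2·1 + 0, so a_3 = 2

[-6; 3, 1, 2]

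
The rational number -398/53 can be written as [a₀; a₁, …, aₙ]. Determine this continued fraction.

Run the Euclidean algorithm, recording each quotient:
-398 = -8·53 + 26, so a_0 = -8
53 = 2·26 + 1, so a_1 = 2
26 = 26·1 + 0, so a_2 = 26

[-8; 2, 26]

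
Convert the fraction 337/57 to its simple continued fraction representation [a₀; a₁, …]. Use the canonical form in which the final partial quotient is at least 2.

[5; 1, 10, 2, 2]

337 ÷ 57 → quotient 5, remainder 52
57 ÷ 52 → quotient 1, remainder 5
52 ÷ 5 → quotient 10, remainder 2
5 ÷ 2 → quotient 2, remainder 1
2 ÷ 1 → quotient 2, remainder 0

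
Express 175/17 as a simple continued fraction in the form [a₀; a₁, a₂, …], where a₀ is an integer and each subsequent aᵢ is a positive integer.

Apply division with remainder until the remainder is 0:
175 = 10·17 + 5, so a_0 = 10
17 = 3·5 + 2, so a_1 = 3
5 = 2·2 + 1, so a_2 = 2
2 = 2·1 + 0, so a_3 = 2

[10; 3, 2, 2]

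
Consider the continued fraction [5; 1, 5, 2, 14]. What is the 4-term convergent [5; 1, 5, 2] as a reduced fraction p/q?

Start with 2.
5 + 1/(2/1) = 5 + 1/2 = 11/2
1 + 1/(11/2) = 1 + 2/11 = 13/11
5 + 1/(13/11) = 5 + 11/13 = 76/13

76/13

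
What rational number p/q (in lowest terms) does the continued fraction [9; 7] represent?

Start with 7.
9 + 1/(7/1) = 9 + 1/7 = 64/7

64/7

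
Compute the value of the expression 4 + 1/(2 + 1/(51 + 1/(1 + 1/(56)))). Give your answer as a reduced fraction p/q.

Work from the innermost term outward:
Start with 56.
1 + 1/(56/1) = 1 + 1/56 = 57/56
51 + 1/(57/56) = 51 + 56/57 = 2963/57
2 + 1/(2963/57) = 2 + 57/2963 = 5983/2963
4 + 1/(5983/2963) = 4 + 2963/5983 = 26895/5983

26895/5983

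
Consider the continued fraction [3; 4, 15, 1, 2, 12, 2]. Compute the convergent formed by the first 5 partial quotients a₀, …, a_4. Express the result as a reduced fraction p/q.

Work from the innermost term outward:
Start with 2.
1 + 1/(2/1) = 1 + 1/2 = 3/2
15 + 1/(3/2) = 15 + 2/3 = 47/3
4 + 1/(47/3) = 4 + 3/47 = 191/47
3 + 1/(191/47) = 3 + 47/191 = 620/191

620/191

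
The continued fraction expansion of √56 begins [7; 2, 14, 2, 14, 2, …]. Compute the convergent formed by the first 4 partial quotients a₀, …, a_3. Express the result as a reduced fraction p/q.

a_0 = 7: 7/1
a_1 = 2: 15/2
a_2 = 14: 217/29
a_3 = 2: 449/60

449/60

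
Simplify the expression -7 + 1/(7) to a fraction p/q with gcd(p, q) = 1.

Compute successive convergents:
a_0 = -7: -7/1
a_1 = 7: -48/7

-48/7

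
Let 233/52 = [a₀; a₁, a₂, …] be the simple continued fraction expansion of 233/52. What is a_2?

⌊233/52⌋ = 4, remainder 25
⌊52/25⌋ = 2, remainder 2
⌊25/2⌋ = 12, remainder 1

12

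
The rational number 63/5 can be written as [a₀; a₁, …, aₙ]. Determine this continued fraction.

63 = 12·5 + 3, so a_0 = 12
5 = 1·3 + 2, so a_1 = 1
3 = 1·2 + 1, so a_2 = 1
2 = 2·1 + 0, so a_3 = 2

[12; 1, 1, 2]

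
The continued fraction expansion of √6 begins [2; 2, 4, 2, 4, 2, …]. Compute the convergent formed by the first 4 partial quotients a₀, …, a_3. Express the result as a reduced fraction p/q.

49/20

Start with 2.
4 + 1/(2/1) = 4 + 1/2 = 9/2
2 + 1/(9/2) = 2 + 2/9 = 20/9
2 + 1/(20/9) = 2 + 9/20 = 49/20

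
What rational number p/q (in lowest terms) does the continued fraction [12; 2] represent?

Work from the innermost term outward:
Start with 2.
12 + 1/(2/1) = 12 + 1/2 = 25/2

25/2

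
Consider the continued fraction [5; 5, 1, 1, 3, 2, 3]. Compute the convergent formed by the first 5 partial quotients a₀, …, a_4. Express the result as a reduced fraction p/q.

Compute successive convergents:
a_0 = 5: 5/1
a_1 = 5: 26/5
a_2 = 1: 31/6
a_3 = 1: 57/11
a_4 = 3: 202/39

202/39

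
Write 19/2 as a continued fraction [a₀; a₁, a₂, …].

⌊19/2⌋ = 9, remainder 1
⌊2/1⌋ = 2, remainder 0

[9; 2]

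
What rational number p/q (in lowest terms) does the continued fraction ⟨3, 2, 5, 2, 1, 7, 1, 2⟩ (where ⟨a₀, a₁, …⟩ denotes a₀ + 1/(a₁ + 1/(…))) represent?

3032/877

Start with 2.
1 + 1/(2/1) = 1 + 1/2 = 3/2
7 + 1/(3/2) = 7 + 2/3 = 23/3
1 + 1/(23/3) = 1 + 3/23 = 26/23
2 + 1/(26/23) = 2 + 23/26 = 75/26
5 + 1/(75/26) = 5 + 26/75 = 401/75
2 + 1/(401/75) = 2 + 75/401 = 877/401
3 + 1/(877/401) = 3 + 401/877 = 3032/877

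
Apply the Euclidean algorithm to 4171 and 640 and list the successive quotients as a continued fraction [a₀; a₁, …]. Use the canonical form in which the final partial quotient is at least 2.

[6; 1, 1, 14, 22]

4171 = 6·640 + 331, so a_0 = 6
640 = 1·331 + 309, so a_1 = 1
331 = 1·309 + 22, so a_2 = 1
309 = 14·22 + 1, so a_3 = 14
22 = 22·1 + 0, so a_4 = 22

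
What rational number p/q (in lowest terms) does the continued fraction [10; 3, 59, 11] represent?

a_0 = 10: 10/1
a_1 = 3: 31/3
a_2 = 59: 1839/178
a_3 = 11: 20260/1961

20260/1961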